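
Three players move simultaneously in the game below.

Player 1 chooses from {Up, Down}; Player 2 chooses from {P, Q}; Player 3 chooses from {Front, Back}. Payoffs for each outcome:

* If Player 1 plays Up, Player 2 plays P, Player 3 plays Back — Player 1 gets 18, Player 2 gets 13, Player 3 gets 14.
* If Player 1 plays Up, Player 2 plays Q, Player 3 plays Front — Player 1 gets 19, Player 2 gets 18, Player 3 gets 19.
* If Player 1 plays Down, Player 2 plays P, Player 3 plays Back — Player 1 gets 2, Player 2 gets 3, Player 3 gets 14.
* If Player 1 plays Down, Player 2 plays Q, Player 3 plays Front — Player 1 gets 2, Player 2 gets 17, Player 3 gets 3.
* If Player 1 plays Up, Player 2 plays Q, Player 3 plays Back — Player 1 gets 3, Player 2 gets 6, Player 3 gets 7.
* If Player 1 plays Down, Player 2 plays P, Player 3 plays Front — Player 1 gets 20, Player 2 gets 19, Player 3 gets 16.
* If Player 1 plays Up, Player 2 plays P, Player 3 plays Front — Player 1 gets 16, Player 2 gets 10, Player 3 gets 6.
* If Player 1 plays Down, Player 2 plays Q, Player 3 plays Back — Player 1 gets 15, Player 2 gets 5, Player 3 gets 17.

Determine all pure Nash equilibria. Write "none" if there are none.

Player 1 against (P, Front): payoffs 16, 20 → best response Down.
Player 1 against (P, Back): payoffs 18, 2 → best response Up.
Player 1 against (Q, Front): payoffs 19, 2 → best response Up.
Player 1 against (Q, Back): payoffs 3, 15 → best response Down.
Player 2 against (Up, Front): payoffs 10, 18 → best response Q.
Player 2 against (Up, Back): payoffs 13, 6 → best response P.
Player 2 against (Down, Front): payoffs 19, 17 → best response P.
Player 2 against (Down, Back): payoffs 3, 5 → best response Q.
Player 3 against (Up, P): payoffs 6, 14 → best response Back.
Player 3 against (Up, Q): payoffs 19, 7 → best response Front.
Player 3 against (Down, P): payoffs 16, 14 → best response Front.
Player 3 against (Down, Q): payoffs 3, 17 → best response Back.
Mutual best responses: (Up, P, Back); (Up, Q, Front); (Down, P, Front); (Down, Q, Back).

(Up, P, Back), (Up, Q, Front), (Down, P, Front), (Down, Q, Back)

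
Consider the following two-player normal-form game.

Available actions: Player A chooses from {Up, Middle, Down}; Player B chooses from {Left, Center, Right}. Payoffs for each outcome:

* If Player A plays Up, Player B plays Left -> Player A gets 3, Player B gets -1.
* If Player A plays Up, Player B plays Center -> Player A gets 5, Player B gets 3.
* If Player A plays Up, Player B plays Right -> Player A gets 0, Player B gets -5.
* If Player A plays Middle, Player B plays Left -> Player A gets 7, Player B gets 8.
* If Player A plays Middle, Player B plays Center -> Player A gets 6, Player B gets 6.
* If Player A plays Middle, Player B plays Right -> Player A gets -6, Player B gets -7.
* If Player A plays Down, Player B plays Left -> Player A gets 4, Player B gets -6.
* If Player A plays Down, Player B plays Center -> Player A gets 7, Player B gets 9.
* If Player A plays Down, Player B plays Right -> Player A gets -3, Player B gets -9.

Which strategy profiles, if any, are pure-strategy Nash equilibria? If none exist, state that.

Pure-strategy Nash equilibria: (Middle, Left); (Down, Center)

Player A against Left: payoffs 3, 7, 4 → best response Middle.
Player A against Center: payoffs 5, 6, 7 → best response Down.
Player A against Right: payoffs 0, -6, -3 → best response Up.
Player B against Up: payoffs -1, 3, -5 → best response Center.
Player B against Middle: payoffs 8, 6, -7 → best response Left.
Player B against Down: payoffs -6, 9, -9 → best response Center.
Mutual best responses: (Middle, Left); (Down, Center).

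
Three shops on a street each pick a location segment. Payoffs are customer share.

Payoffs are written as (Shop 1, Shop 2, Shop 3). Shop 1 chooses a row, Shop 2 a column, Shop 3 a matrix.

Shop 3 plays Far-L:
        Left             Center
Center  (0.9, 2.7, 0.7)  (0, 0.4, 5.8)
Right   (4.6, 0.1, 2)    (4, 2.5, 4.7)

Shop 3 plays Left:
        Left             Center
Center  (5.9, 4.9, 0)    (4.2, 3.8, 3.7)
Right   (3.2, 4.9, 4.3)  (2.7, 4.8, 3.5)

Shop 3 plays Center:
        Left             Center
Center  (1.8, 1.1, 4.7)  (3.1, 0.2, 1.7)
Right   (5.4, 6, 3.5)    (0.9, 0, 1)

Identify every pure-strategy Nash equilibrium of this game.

The unique pure-strategy Nash equilibrium is (Right, Center, Far-L).

Shop 1 against (Left, Far-L): payoffs 0.9, 4.6 → best response Right.
Shop 1 against (Left, Left): payoffs 5.9, 3.2 → best response Center.
Shop 1 against (Left, Center): payoffs 1.8, 5.4 → best response Right.
Shop 1 against (Center, Far-L): payoffs 0, 4 → best response Right.
Shop 1 against (Center, Left): payoffs 4.2, 2.7 → best response Center.
Shop 1 against (Center, Center): payoffs 3.1, 0.9 → best response Center.
Shop 2 against (Center, Far-L): payoffs 2.7, 0.4 → best response Left.
Shop 2 against (Center, Left): payoffs 4.9, 3.8 → best response Left.
Shop 2 against (Center, Center): payoffs 1.1, 0.2 → best response Left.
Shop 2 against (Right, Far-L): payoffs 0.1, 2.5 → best response Center.
Shop 2 against (Right, Left): payoffs 4.9, 4.8 → best response Left.
Shop 2 against (Right, Center): payoffs 6, 0 → best response Left.
Shop 3 against (Center, Left): payoffs 0.7, 0, 4.7 → best response Center.
Shop 3 against (Center, Center): payoffs 5.8, 3.7, 1.7 → best response Far-L.
Shop 3 against (Right, Left): payoffs 2, 4.3, 3.5 → best response Left.
Shop 3 against (Right, Center): payoffs 4.7, 3.5, 1 → best response Far-L.
Mutual best responses: (Right, Center, Far-L).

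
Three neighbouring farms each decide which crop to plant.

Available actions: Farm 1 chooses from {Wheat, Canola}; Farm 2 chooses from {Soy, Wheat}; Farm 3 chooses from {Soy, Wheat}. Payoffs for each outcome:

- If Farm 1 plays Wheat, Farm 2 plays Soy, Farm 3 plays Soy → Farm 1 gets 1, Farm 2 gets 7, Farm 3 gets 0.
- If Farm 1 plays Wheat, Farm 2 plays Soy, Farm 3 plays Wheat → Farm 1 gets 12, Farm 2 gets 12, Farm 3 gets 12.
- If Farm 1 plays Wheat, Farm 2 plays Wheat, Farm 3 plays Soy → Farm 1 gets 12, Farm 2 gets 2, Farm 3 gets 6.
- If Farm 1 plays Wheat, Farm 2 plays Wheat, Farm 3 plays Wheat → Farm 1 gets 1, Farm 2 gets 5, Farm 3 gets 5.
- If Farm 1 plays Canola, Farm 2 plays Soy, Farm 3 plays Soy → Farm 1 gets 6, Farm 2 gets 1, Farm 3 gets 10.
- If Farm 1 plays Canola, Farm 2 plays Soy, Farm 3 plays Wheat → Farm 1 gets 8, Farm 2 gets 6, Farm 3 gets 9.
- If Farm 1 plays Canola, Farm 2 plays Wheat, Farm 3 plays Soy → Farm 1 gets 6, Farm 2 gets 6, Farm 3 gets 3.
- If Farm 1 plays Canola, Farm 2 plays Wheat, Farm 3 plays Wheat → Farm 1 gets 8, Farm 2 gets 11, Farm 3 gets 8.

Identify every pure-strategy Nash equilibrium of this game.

(Wheat, Soy, Wheat) and (Canola, Wheat, Wheat)

(Wheat, Soy, Soy): Farm 1 can switch to Canola (1 → 6). Not NE.
(Wheat, Soy, Wheat): Farm 1 gets 12, best alternative 8; Farm 2 gets 12, best alternative 5; Farm 3 gets 12, best alternative 0. No profitable deviation — NE.
(Wheat, Wheat, Soy): Farm 2 can switch to Soy (2 → 7). Not NE.
(Wheat, Wheat, Wheat): Farm 1 can switch to Canola (1 → 8). Not NE.
(Canola, Soy, Soy): Farm 2 can switch to Wheat (1 → 6). Not NE.
(Canola, Soy, Wheat): Farm 1 can switch to Wheat (8 → 12). Not NE.
(Canola, Wheat, Soy): Farm 1 can switch to Wheat (6 → 12). Not NE.
(Canola, Wheat, Wheat): Farm 1 gets 8, best alternative 1; Farm 2 gets 11, best alternative 6; Farm 3 gets 8, best alternative 3. No profitable deviation — NE.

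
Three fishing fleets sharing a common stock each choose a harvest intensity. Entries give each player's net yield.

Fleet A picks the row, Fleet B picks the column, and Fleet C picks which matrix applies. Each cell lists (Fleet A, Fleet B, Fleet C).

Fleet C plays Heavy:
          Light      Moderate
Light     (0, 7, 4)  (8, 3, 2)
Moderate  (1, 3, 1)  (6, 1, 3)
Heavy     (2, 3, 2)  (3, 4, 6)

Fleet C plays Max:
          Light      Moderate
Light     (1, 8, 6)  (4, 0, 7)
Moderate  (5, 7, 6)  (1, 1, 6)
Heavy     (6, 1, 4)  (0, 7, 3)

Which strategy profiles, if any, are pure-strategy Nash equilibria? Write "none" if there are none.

(Light, Light, Heavy): Fleet A can switch to Moderate (0 → 1). Not NE.
(Light, Light, Max): Fleet A can switch to Moderate (1 → 5). Not NE.
(Light, Moderate, Heavy): Fleet B can switch to Light (3 → 7). Not NE.
(Light, Moderate, Max): Fleet B can switch to Light (0 → 8). Not NE.
(Moderate, Light, Heavy): Fleet A can switch to Heavy (1 → 2). Not NE.
(Moderate, Light, Max): Fleet A can switch to Heavy (5 → 6). Not NE.
(Moderate, Moderate, Heavy): Fleet A can switch to Light (6 → 8). Not NE.
(Moderate, Moderate, Max): Fleet A can switch to Light (1 → 4). Not NE.
(Heavy, Light, Heavy): Fleet B can switch to Moderate (3 → 4). Not NE.
(Heavy, Light, Max): Fleet B can switch to Moderate (1 → 7). Not NE.
(The remaining 2 profiles each have a profitable deviation by the same check.)

none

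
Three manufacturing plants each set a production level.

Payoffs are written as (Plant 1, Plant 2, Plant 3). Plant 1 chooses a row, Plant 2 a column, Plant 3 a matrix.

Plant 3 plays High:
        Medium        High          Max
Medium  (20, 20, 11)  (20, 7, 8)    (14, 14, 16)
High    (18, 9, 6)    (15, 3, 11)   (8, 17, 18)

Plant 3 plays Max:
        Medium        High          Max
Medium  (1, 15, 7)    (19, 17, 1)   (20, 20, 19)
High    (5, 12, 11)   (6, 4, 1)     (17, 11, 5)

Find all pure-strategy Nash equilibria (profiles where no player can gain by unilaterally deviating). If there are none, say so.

(Medium, Medium, High): Plant 1 gets 20, best alternative 18; Plant 2 gets 20, best alternative 14; Plant 3 gets 11, best alternative 7. No profitable deviation — NE.
(Medium, Medium, Max): Plant 1 can switch to High (1 → 5). Not NE.
(Medium, High, High): Plant 2 can switch to Medium (7 → 20). Not NE.
(Medium, High, Max): Plant 2 can switch to Max (17 → 20). Not NE.
(Medium, Max, High): Plant 2 can switch to Medium (14 → 20). Not NE.
(Medium, Max, Max): Plant 1 gets 20, best alternative 17; Plant 2 gets 20, best alternative 17; Plant 3 gets 19, best alternative 16. No profitable deviation — NE.
(High, Medium, High): Plant 1 can switch to Medium (18 → 20). Not NE.
(High, Medium, Max): Plant 1 gets 5, best alternative 1; Plant 2 gets 12, best alternative 11; Plant 3 gets 11, best alternative 6. No profitable deviation — NE.
(High, High, High): Plant 1 can switch to Medium (15 → 20). Not NE.
(High, High, Max): Plant 1 can switch to Medium (6 → 19). Not NE.
(High, Max, High): Plant 1 can switch to Medium (8 → 14). Not NE.
(High, Max, Max): Plant 1 can switch to Medium (17 → 20). Not NE.

Pure-strategy Nash equilibria: (Medium, Medium, High), (Medium, Max, Max), (High, Medium, Max)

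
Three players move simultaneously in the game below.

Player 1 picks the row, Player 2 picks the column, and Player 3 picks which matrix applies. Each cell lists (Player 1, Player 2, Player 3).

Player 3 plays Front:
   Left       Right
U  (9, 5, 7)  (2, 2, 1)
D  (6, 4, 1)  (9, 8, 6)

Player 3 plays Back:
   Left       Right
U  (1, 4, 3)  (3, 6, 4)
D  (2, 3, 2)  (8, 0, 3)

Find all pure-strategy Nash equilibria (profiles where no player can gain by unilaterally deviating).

(U, Left, Front): Player 1 gets 9, best alternative 6; Player 2 gets 5, best alternative 2; Player 3 gets 7, best alternative 3. No profitable deviation — NE.
(U, Left, Back): Player 1 can switch to D (1 → 2). Not NE.
(U, Right, Front): Player 1 can switch to D (2 → 9). Not NE.
(U, Right, Back): Player 1 can switch to D (3 → 8). Not NE.
(D, Left, Front): Player 1 can switch to U (6 → 9). Not NE.
(D, Left, Back): Player 1 gets 2, best alternative 1; Player 2 gets 3, best alternative 0; Player 3 gets 2, best alternative 1. No profitable deviation — NE.
(D, Right, Front): Player 1 gets 9, best alternative 2; Player 2 gets 8, best alternative 4; Player 3 gets 6, best alternative 3. No profitable deviation — NE.
(D, Right, Back): Player 2 can switch to Left (0 → 3). Not NE.

Pure-strategy Nash equilibria: (U, Left, Front), (D, Left, Back), (D, Right, Front)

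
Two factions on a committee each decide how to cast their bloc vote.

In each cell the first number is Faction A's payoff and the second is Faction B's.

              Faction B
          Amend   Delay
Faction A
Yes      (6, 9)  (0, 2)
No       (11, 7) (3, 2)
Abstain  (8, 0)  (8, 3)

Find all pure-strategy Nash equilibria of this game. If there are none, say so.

Mark each player's best response to every combination of opponents' strategies; a profile where every player is best-responding is a pure Nash equilibrium.
Faction A against Amend: payoffs 6, 11, 8 → best response No.
Faction A against Delay: payoffs 0, 3, 8 → best response Abstain.
Faction B against Yes: payoffs 9, 2 → best response Amend.
Faction B against No: payoffs 7, 2 → best response Amend.
Faction B against Abstain: payoffs 0, 3 → best response Delay.
Mutual best responses: (No, Amend); (Abstain, Delay).

(No, Amend) and (Abstain, Delay)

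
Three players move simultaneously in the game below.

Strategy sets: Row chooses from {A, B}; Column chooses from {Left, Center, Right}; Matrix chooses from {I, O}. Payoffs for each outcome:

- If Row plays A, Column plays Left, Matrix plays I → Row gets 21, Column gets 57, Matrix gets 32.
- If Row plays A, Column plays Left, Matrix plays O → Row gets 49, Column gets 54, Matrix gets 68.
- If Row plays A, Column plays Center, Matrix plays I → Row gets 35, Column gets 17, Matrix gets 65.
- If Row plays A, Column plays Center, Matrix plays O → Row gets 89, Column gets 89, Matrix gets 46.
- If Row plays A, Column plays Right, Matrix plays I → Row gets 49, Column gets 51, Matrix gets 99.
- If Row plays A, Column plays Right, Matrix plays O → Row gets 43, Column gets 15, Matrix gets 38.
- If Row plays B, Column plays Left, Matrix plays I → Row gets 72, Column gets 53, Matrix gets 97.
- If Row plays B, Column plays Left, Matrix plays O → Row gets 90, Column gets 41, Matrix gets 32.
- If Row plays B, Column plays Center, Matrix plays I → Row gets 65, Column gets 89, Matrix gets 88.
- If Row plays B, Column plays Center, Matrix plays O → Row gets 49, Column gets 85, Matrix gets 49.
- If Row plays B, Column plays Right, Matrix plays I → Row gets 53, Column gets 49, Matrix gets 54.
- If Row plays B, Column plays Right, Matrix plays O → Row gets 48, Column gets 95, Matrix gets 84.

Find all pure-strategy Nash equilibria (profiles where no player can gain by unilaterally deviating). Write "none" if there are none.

For each player, find the best response to each opponent profile; mutual best responses are the pure NE.
Row against (Left, I): payoffs 21, 72 → best response B.
Row against (Left, O): payoffs 49, 90 → best response B.
Row against (Center, I): payoffs 35, 65 → best response B.
Row against (Center, O): payoffs 89, 49 → best response A.
Row against (Right, I): payoffs 49, 53 → best response B.
Row against (Right, O): payoffs 43, 48 → best response B.
Column against (A, I): payoffs 57, 17, 51 → best response Left.
Column against (A, O): payoffs 54, 89, 15 → best response Center.
Column against (B, I): payoffs 53, 89, 49 → best response Center.
Column against (B, O): payoffs 41, 85, 95 → best response Right.
Matrix against (A, Left): payoffs 32, 68 → best response O.
Matrix against (A, Center): payoffs 65, 46 → best response I.
Matrix against (A, Right): payoffs 99, 38 → best response I.
Matrix against (B, Left): payoffs 97, 32 → best response I.
Matrix against (B, Center): payoffs 88, 49 → best response I.
Matrix against (B, Right): payoffs 54, 84 → best response O.
Mutual best responses: (B, Center, I); (B, Right, O).

The pure Nash equilibria are (B, Center, I), (B, Right, O).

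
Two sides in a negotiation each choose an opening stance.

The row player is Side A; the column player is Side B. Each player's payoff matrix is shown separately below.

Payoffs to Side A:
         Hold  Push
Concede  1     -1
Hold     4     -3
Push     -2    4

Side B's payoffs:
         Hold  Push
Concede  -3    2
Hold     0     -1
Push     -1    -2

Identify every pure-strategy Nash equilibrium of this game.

Side A against Hold: payoffs 1, 4, -2 → best response Hold.
Side A against Push: payoffs -1, -3, 4 → best response Push.
Side B against Concede: payoffs -3, 2 → best response Push.
Side B against Hold: payoffs 0, -1 → best response Hold.
Side B against Push: payoffs -1, -2 → best response Hold.
Mutual best responses: (Hold, Hold).

Pure NE: (Hold, Hold)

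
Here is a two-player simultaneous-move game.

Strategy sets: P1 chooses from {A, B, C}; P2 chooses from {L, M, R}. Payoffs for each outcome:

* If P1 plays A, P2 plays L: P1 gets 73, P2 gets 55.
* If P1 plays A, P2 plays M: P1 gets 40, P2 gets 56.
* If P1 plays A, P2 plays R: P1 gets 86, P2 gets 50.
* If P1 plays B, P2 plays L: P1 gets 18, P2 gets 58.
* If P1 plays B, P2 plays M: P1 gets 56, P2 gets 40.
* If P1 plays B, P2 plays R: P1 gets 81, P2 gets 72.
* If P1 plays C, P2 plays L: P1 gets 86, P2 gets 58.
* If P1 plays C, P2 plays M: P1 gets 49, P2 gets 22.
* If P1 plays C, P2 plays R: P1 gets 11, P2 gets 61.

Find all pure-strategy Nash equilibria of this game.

No pure-strategy Nash equilibrium.

P1 against L: payoffs 73, 18, 86 → best response C.
P1 against M: payoffs 40, 56, 49 → best response B.
P1 against R: payoffs 86, 81, 11 → best response A.
P2 against A: payoffs 55, 56, 50 → best response M.
P2 against B: payoffs 58, 40, 72 → best response R.
P2 against C: payoffs 58, 22, 61 → best response R.
No profile is a mutual best response for all players.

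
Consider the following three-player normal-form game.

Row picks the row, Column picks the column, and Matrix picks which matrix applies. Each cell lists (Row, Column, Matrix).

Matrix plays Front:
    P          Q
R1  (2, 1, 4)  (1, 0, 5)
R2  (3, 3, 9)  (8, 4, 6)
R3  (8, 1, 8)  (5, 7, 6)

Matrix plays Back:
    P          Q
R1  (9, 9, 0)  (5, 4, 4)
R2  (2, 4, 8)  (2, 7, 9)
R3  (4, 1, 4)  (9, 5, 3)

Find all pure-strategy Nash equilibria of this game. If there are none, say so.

Row against (P, Front): payoffs 2, 3, 8 → best response R3.
Row against (P, Back): payoffs 9, 2, 4 → best response R1.
Row against (Q, Front): payoffs 1, 8, 5 → best response R2.
Row against (Q, Back): payoffs 5, 2, 9 → best response R3.
Column against (R1, Front): payoffs 1, 0 → best response P.
Column against (R1, Back): payoffs 9, 4 → best response P.
Column against (R2, Front): payoffs 3, 4 → best response Q.
Column against (R2, Back): payoffs 4, 7 → best response Q.
Column against (R3, Front): payoffs 1, 7 → best response Q.
Column against (R3, Back): payoffs 1, 5 → best response Q.
Matrix against (R1, P): payoffs 4, 0 → best response Front.
Matrix against (R1, Q): payoffs 5, 4 → best response Front.
Matrix against (R2, P): payoffs 9, 8 → best response Front.
Matrix against (R2, Q): payoffs 6, 9 → best response Back.
Matrix against (R3, P): payoffs 8, 4 → best response Front.
Matrix against (R3, Q): payoffs 6, 3 → best response Front.
No profile is a mutual best response for all players.

There is no pure-strategy Nash equilibrium.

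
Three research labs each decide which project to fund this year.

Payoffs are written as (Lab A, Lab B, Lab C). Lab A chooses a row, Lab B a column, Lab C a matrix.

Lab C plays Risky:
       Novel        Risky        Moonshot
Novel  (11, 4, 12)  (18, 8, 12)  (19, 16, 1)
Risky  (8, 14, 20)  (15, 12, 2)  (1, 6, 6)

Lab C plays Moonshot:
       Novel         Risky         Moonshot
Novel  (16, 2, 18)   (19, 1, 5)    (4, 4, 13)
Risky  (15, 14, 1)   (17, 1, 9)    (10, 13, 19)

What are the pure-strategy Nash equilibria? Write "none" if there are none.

(Novel, Novel, Risky): Lab B can switch to Risky (4 → 8). Not NE.
(Novel, Novel, Moonshot): Lab B can switch to Moonshot (2 → 4). Not NE.
(Novel, Risky, Risky): Lab B can switch to Moonshot (8 → 16). Not NE.
(Novel, Risky, Moonshot): Lab B can switch to Novel (1 → 2). Not NE.
(Novel, Moonshot, Risky): Lab C can switch to Moonshot (1 → 13). Not NE.
(Novel, Moonshot, Moonshot): Lab A can switch to Risky (4 → 10). Not NE.
(Risky, Novel, Risky): Lab A can switch to Novel (8 → 11). Not NE.
(Risky, Novel, Moonshot): Lab A can switch to Novel (15 → 16). Not NE.
(The remaining 4 profiles each have a profitable deviation by the same check.)

There is no pure-strategy Nash equilibrium.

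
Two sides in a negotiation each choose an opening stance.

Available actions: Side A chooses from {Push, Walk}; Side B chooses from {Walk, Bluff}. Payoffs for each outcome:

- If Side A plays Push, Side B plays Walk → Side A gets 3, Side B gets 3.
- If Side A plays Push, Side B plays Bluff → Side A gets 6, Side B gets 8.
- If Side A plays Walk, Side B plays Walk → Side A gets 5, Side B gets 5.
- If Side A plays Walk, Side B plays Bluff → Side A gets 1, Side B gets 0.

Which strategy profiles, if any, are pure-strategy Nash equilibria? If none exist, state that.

The pure Nash equilibria are (Push, Bluff) and (Walk, Walk).

Mark each player's best response to every combination of opponents' strategies; a profile where every player is best-responding is a pure Nash equilibrium.
Side A against Walk: payoffs 3, 5 → best response Walk.
Side A against Bluff: payoffs 6, 1 → best response Push.
Side B against Push: payoffs 3, 8 → best response Bluff.
Side B against Walk: payoffs 5, 0 → best response Walk.
Mutual best responses: (Push, Bluff); (Walk, Walk).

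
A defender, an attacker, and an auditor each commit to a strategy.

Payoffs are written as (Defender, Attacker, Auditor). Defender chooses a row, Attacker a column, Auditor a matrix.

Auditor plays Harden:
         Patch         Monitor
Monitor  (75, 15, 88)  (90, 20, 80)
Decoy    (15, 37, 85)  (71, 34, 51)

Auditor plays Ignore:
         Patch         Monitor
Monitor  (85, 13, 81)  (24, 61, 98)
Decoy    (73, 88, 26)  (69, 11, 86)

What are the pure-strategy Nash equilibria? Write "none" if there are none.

For each player, find the best response to each opponent profile; mutual best responses are the pure NE.
Defender against (Patch, Harden): payoffs 75, 15 → best response Monitor.
Defender against (Patch, Ignore): payoffs 85, 73 → best response Monitor.
Defender against (Monitor, Harden): payoffs 90, 71 → best response Monitor.
Defender against (Monitor, Ignore): payoffs 24, 69 → best response Decoy.
Attacker against (Monitor, Harden): payoffs 15, 20 → best response Monitor.
Attacker against (Monitor, Ignore): payoffs 13, 61 → best response Monitor.
Attacker against (Decoy, Harden): payoffs 37, 34 → best response Patch.
Attacker against (Decoy, Ignore): payoffs 88, 11 → best response Patch.
Auditor against (Monitor, Patch): payoffs 88, 81 → best response Harden.
Auditor against (Monitor, Monitor): payoffs 80, 98 → best response Ignore.
Auditor against (Decoy, Patch): payoffs 85, 26 → best response Harden.
Auditor against (Decoy, Monitor): payoffs 51, 86 → best response Ignore.
No profile is a mutual best response for all players.

This game has no pure Nash equilibrium.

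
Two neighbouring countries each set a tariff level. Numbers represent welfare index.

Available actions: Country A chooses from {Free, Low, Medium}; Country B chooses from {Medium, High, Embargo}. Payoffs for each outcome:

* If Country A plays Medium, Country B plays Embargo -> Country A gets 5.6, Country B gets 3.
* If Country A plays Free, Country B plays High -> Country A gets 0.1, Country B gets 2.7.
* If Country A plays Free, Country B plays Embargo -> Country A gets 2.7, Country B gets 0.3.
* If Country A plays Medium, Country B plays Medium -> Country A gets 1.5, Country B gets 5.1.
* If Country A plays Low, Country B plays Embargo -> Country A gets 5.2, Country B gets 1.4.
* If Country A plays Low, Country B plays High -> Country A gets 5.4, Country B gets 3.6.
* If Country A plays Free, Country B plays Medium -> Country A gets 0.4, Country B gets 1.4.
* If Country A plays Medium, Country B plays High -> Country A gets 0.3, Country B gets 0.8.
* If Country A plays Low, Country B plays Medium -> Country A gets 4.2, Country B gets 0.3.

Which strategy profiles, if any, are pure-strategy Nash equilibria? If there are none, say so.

Check each profile: it is a Nash equilibrium iff no player can strictly gain by switching unilaterally.
(Free, Medium): Country A can switch to Low (0.4 → 4.2). Not NE.
(Free, High): Country A can switch to Low (0.1 → 5.4). Not NE.
(Free, Embargo): Country A can switch to Low (2.7 → 5.2). Not NE.
(Low, Medium): Country B can switch to High (0.3 → 3.6). Not NE.
(Low, High): Country A gets 5.4, best alternative 0.3; Country B gets 3.6, best alternative 1.4. No profitable deviation — NE.
(Low, Embargo): Country A can switch to Medium (5.2 → 5.6). Not NE.
(Medium, Medium): Country A can switch to Low (1.5 → 4.2). Not NE.
(Medium, High): Country A can switch to Low (0.3 → 5.4). Not NE.
(Medium, Embargo): Country B can switch to Medium (3 → 5.1). Not NE.

Pure NE: (Low, High)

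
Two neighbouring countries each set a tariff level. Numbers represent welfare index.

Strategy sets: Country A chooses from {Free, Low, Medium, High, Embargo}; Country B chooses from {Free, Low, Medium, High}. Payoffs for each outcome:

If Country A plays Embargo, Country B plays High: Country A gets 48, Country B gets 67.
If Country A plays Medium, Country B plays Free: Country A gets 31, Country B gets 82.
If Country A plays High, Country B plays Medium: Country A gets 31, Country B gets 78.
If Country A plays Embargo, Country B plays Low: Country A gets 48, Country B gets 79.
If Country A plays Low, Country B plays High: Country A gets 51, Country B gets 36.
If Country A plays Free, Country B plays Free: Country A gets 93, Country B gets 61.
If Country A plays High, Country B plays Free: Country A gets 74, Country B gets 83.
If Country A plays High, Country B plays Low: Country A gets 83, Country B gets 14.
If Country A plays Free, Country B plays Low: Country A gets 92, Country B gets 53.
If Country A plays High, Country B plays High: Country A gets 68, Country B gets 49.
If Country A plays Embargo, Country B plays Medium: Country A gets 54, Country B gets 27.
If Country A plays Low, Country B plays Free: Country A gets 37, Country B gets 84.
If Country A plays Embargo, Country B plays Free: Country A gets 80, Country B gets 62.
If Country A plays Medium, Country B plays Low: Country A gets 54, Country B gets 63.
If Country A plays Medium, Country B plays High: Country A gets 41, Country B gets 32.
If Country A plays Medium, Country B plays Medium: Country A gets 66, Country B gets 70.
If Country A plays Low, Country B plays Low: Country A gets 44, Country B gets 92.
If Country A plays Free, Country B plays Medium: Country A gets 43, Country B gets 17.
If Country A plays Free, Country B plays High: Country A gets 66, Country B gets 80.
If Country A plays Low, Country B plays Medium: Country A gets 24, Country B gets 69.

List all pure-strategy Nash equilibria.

Mark each player's best response to every combination of opponents' strategies; a profile where every player is best-responding is a pure Nash equilibrium.
Country A against Free: payoffs 93, 37, 31, 74, 80 → best response Free.
Country A against Low: payoffs 92, 44, 54, 83, 48 → best response Free.
Country A against Medium: payoffs 43, 24, 66, 31, 54 → best response Medium.
Country A against High: payoffs 66, 51, 41, 68, 48 → best response High.
Country B against Free: payoffs 61, 53, 17, 80 → best response High.
Country B against Low: payoffs 84, 92, 69, 36 → best response Low.
Country B against Medium: payoffs 82, 63, 70, 32 → best response Free.
Country B against High: payoffs 83, 14, 78, 49 → best response Free.
Country B against Embargo: payoffs 62, 79, 27, 67 → best response Low.
No profile is a mutual best response for all players.

This game has no pure Nash equilibrium.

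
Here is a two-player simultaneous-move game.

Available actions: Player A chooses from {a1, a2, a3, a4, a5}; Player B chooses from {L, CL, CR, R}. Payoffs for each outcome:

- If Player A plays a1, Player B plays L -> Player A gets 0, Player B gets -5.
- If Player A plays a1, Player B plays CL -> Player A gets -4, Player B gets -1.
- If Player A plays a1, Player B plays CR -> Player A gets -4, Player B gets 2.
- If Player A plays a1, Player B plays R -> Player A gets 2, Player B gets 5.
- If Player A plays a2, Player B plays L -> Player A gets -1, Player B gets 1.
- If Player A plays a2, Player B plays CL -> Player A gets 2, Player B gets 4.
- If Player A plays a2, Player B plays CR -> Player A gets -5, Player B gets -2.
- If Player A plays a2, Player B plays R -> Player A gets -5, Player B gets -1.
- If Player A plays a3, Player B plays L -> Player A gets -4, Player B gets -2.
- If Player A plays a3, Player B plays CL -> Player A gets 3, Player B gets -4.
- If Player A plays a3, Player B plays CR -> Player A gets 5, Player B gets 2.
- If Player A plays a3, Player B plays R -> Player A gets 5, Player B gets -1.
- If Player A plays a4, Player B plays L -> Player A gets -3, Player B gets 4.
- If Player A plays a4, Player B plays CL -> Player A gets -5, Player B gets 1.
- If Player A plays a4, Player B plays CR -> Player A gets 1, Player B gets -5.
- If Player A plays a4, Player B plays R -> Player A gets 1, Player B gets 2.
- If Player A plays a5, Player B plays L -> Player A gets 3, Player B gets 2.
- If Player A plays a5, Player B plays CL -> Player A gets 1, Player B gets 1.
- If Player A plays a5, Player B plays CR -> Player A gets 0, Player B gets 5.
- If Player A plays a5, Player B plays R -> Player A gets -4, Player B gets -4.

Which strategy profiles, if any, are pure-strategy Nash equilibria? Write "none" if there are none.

Player A against L: payoffs 0, -1, -4, -3, 3 → best response a5.
Player A against CL: payoffs -4, 2, 3, -5, 1 → best response a3.
Player A against CR: payoffs -4, -5, 5, 1, 0 → best response a3.
Player A against R: payoffs 2, -5, 5, 1, -4 → best response a3.
Player B against a1: payoffs -5, -1, 2, 5 → best response R.
Player B against a2: payoffs 1, 4, -2, -1 → best response CL.
Player B against a3: payoffs -2, -4, 2, -1 → best response CR.
Player B against a4: payoffs 4, 1, -5, 2 → best response L.
Player B against a5: payoffs 2, 1, 5, -4 → best response CR.
Mutual best responses: (a3, CR).

(a3, CR)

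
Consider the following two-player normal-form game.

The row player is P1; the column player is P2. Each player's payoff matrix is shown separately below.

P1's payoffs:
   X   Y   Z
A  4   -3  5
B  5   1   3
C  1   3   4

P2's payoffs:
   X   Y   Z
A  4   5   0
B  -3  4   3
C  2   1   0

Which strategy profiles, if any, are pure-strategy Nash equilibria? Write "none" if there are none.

P1 against X: payoffs 4, 5, 1 → best response B.
P1 against Y: payoffs -3, 1, 3 → best response C.
P1 against Z: payoffs 5, 3, 4 → best response A.
P2 against A: payoffs 4, 5, 0 → best response Y.
P2 against B: payoffs -3, 4, 3 → best response Y.
P2 against C: payoffs 2, 1, 0 → best response X.
No profile is a mutual best response for all players.

This game has no pure Nash equilibrium.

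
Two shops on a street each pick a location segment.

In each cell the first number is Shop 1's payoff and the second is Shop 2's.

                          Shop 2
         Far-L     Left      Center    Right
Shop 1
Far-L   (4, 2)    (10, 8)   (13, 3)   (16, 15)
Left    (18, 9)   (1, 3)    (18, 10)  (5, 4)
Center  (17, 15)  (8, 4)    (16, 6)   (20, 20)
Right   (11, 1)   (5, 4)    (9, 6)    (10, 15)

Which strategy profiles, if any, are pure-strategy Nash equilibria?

The pure Nash equilibria are (Left, Center); (Center, Right).

Shop 1 against Far-L: payoffs 4, 18, 17, 11 → best response Left.
Shop 1 against Left: payoffs 10, 1, 8, 5 → best response Far-L.
Shop 1 against Center: payoffs 13, 18, 16, 9 → best response Left.
Shop 1 against Right: payoffs 16, 5, 20, 10 → best response Center.
Shop 2 against Far-L: payoffs 2, 8, 3, 15 → best response Right.
Shop 2 against Left: payoffs 9, 3, 10, 4 → best response Center.
Shop 2 against Center: payoffs 15, 4, 6, 20 → best response Right.
Shop 2 against Right: payoffs 1, 4, 6, 15 → best response Right.
Mutual best responses: (Left, Center); (Center, Right).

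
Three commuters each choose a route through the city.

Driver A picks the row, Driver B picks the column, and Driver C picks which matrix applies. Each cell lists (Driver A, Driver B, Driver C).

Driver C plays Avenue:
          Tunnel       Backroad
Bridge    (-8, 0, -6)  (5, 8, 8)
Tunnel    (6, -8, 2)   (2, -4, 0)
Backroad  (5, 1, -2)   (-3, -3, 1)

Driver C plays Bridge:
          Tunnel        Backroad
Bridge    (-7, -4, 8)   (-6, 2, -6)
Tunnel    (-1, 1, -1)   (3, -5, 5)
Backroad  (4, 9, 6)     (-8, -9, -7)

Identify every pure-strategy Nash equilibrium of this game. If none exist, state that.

(Bridge, Backroad, Avenue); (Backroad, Tunnel, Bridge)

Driver A against (Tunnel, Avenue): payoffs -8, 6, 5 → best response Tunnel.
Driver A against (Tunnel, Bridge): payoffs -7, -1, 4 → best response Backroad.
Driver A against (Backroad, Avenue): payoffs 5, 2, -3 → best response Bridge.
Driver A against (Backroad, Bridge): payoffs -6, 3, -8 → best response Tunnel.
Driver B against (Bridge, Avenue): payoffs 0, 8 → best response Backroad.
Driver B against (Bridge, Bridge): payoffs -4, 2 → best response Backroad.
Driver B against (Tunnel, Avenue): payoffs -8, -4 → best response Backroad.
Driver B against (Tunnel, Bridge): payoffs 1, -5 → best response Tunnel.
Driver B against (Backroad, Avenue): payoffs 1, -3 → best response Tunnel.
Driver B against (Backroad, Bridge): payoffs 9, -9 → best response Tunnel.
Driver C against (Bridge, Tunnel): payoffs -6, 8 → best response Bridge.
Driver C against (Bridge, Backroad): payoffs 8, -6 → best response Avenue.
Driver C against (Tunnel, Tunnel): payoffs 2, -1 → best response Avenue.
Driver C against (Tunnel, Backroad): payoffs 0, 5 → best response Bridge.
Driver C against (Backroad, Tunnel): payoffs -2, 6 → best response Bridge.
Driver C against (Backroad, Backroad): payoffs 1, -7 → best response Avenue.
Mutual best responses: (Bridge, Backroad, Avenue); (Backroad, Tunnel, Bridge).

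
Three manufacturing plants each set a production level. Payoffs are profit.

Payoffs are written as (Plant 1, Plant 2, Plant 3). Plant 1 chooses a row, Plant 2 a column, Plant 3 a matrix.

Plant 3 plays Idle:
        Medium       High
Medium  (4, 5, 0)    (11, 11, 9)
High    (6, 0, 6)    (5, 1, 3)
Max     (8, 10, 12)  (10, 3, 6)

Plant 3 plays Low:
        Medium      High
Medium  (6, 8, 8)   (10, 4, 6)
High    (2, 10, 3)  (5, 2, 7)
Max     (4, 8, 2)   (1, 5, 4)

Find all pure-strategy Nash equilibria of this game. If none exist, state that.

Pure-strategy Nash equilibria: (Medium, Medium, Low), (Medium, High, Idle), (Max, Medium, Idle)

Mark each player's best response to every combination of opponents' strategies; a profile where every player is best-responding is a pure Nash equilibrium.
Plant 1 against (Medium, Idle): payoffs 4, 6, 8 → best response Max.
Plant 1 against (Medium, Low): payoffs 6, 2, 4 → best response Medium.
Plant 1 against (High, Idle): payoffs 11, 5, 10 → best response Medium.
Plant 1 against (High, Low): payoffs 10, 5, 1 → best response Medium.
Plant 2 against (Medium, Idle): payoffs 5, 11 → best response High.
Plant 2 against (Medium, Low): payoffs 8, 4 → best response Medium.
Plant 2 against (High, Idle): payoffs 0, 1 → best response High.
Plant 2 against (High, Low): payoffs 10, 2 → best response Medium.
Plant 2 against (Max, Idle): payoffs 10, 3 → best response Medium.
Plant 2 against (Max, Low): payoffs 8, 5 → best response Medium.
Plant 3 against (Medium, Medium): payoffs 0, 8 → best response Low.
Plant 3 against (Medium, High): payoffs 9, 6 → best response Idle.
Plant 3 against (High, Medium): payoffs 6, 3 → best response Idle.
Plant 3 against (High, High): payoffs 3, 7 → best response Low.
Plant 3 against (Max, Medium): payoffs 12, 2 → best response Idle.
Plant 3 against (Max, High): payoffs 6, 4 → best response Idle.
Mutual best responses: (Medium, Medium, Low); (Medium, High, Idle); (Max, Medium, Idle).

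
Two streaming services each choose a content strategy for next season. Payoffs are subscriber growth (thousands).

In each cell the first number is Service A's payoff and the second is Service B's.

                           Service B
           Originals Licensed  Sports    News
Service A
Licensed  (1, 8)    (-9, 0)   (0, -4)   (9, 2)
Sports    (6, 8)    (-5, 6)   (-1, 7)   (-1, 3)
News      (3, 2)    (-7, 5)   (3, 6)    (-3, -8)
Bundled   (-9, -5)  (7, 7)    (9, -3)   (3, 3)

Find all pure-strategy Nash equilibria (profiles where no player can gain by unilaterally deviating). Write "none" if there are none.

The pure Nash equilibria are (Sports, Originals), (Bundled, Licensed).

(Licensed, Originals): Service A can switch to Sports (1 → 6). Not NE.
(Licensed, Licensed): Service A can switch to Sports (-9 → -5). Not NE.
(Licensed, Sports): Service A can switch to News (0 → 3). Not NE.
(Licensed, News): Service B can switch to Originals (2 → 8). Not NE.
(Sports, Originals): Service A gets 6, best alternative 3; Service B gets 8, best alternative 7. No profitable deviation — NE.
(Sports, Licensed): Service A can switch to Bundled (-5 → 7). Not NE.
(Sports, Sports): Service A can switch to Licensed (-1 → 0). Not NE.
(Bundled, Licensed): Service A gets 7, best alternative -5; Service B gets 7, best alternative 3. No profitable deviation — NE.
(The remaining 8 profiles each have a profitable deviation by the same check.)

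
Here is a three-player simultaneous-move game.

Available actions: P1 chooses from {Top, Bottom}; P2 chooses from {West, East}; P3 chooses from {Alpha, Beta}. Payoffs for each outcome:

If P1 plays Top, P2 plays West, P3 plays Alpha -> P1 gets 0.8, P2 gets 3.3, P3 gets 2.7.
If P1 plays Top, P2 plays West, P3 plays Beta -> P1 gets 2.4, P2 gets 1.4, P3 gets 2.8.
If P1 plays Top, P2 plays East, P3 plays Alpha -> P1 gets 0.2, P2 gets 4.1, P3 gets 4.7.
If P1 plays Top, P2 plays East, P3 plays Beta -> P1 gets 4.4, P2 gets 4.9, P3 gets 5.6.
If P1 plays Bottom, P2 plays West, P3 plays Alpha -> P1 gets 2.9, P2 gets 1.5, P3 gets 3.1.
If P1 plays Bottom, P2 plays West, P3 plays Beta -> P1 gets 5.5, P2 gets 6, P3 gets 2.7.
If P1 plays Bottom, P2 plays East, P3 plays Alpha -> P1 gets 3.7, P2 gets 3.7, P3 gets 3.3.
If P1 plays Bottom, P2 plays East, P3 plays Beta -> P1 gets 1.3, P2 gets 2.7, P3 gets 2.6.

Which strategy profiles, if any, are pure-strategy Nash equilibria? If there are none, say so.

For each strategy profile, look for a profitable unilateral deviation.
(Top, West, Alpha): P1 can switch to Bottom (0.8 → 2.9). Not NE.
(Top, West, Beta): P1 can switch to Bottom (2.4 → 5.5). Not NE.
(Top, East, Alpha): P1 can switch to Bottom (0.2 → 3.7). Not NE.
(Top, East, Beta): P1 gets 4.4, best alternative 1.3; P2 gets 4.9, best alternative 1.4; P3 gets 5.6, best alternative 4.7. No profitable deviation — NE.
(Bottom, West, Alpha): P2 can switch to East (1.5 → 3.7). Not NE.
(Bottom, West, Beta): P3 can switch to Alpha (2.7 → 3.1). Not NE.
(Bottom, East, Alpha): P1 gets 3.7, best alternative 0.2; P2 gets 3.7, best alternative 1.5; P3 gets 3.3, best alternative 2.6. No profitable deviation — NE.
(Bottom, East, Beta): P1 can switch to Top (1.3 → 4.4). Not NE.

(Top, East, Beta); (Bottom, East, Alpha)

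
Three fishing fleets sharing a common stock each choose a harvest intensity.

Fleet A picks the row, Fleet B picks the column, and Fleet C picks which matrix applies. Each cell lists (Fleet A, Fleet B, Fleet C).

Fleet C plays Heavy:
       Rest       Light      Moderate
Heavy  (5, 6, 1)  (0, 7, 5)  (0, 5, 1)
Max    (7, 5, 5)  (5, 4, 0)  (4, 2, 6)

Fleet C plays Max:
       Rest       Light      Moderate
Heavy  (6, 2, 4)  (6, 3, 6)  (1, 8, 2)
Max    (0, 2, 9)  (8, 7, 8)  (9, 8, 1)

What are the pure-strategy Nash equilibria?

none

(Heavy, Rest, Heavy): Fleet A can switch to Max (5 → 7). Not NE.
(Heavy, Rest, Max): Fleet B can switch to Light (2 → 3). Not NE.
(Heavy, Light, Heavy): Fleet A can switch to Max (0 → 5). Not NE.
(Heavy, Light, Max): Fleet A can switch to Max (6 → 8). Not NE.
(Heavy, Moderate, Heavy): Fleet A can switch to Max (0 → 4). Not NE.
(Heavy, Moderate, Max): Fleet A can switch to Max (1 → 9). Not NE.
(Max, Rest, Heavy): Fleet C can switch to Max (5 → 9). Not NE.
(Max, Rest, Max): Fleet A can switch to Heavy (0 → 6). Not NE.
(Max, Light, Heavy): Fleet B can switch to Rest (4 → 5). Not NE.
(Max, Light, Max): Fleet B can switch to Moderate (7 → 8). Not NE.
(Max, Moderate, Heavy): Fleet B can switch to Rest (2 → 5). Not NE.
(Max, Moderate, Max): Fleet C can switch to Heavy (1 → 6). Not NE.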